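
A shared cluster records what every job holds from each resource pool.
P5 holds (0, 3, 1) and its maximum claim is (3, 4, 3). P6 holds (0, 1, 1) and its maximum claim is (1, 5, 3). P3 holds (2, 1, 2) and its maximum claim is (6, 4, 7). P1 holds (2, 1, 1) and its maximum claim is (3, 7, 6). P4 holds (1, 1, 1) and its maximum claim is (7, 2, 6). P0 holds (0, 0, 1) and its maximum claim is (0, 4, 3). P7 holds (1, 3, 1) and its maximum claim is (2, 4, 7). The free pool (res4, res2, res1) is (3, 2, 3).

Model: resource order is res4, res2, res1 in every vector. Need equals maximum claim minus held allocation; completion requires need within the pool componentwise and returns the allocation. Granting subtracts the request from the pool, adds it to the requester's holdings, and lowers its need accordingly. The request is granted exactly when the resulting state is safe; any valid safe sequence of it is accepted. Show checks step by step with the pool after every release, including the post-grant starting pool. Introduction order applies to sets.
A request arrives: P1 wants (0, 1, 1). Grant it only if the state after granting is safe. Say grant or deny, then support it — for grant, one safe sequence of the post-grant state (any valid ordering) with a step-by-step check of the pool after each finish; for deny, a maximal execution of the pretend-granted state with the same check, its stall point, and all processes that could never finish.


GRANT. The post-grant state is safe; one safe sequence: P5, P6, P1, P7, P4, P0, P3.
Key observation: post-grant, (3, 1, 2) remains, and an order beginning with P5 completes everyone.
Step-by-step check of the post-grant state:
  pool = (3, 1, 2)
  run P5 (needs (3, 1, 2), free (3, 1, 2)); after release of (0, 3, 1) the pool is (3, 4, 3)
  run P6 (needs (1, 4, 2), free (3, 4, 3)); after release of (0, 1, 1) the pool is (3, 5, 4)
  run P1 (needs (1, 5, 4), free (3, 5, 4)); after release of (2, 2, 2) the pool is (5, 7, 6)
  run P7 (needs (1, 1, 6), free (5, 7, 6)); after release of (1, 3, 1) the pool is (6, 10, 7)
  run P4 (needs (6, 1, 5), free (6, 10, 7)); after release of (1, 1, 1) the pool is (7, 11, 8)
  run P0 (needs (0, 4, 2), free (7, 11, 8)); after release of (0, 0, 1) the pool is (7, 11, 9)
  run P3 (needs (4, 3, 5), free (7, 11, 9)); after release of (2, 1, 2) the pool is (9, 12, 11)


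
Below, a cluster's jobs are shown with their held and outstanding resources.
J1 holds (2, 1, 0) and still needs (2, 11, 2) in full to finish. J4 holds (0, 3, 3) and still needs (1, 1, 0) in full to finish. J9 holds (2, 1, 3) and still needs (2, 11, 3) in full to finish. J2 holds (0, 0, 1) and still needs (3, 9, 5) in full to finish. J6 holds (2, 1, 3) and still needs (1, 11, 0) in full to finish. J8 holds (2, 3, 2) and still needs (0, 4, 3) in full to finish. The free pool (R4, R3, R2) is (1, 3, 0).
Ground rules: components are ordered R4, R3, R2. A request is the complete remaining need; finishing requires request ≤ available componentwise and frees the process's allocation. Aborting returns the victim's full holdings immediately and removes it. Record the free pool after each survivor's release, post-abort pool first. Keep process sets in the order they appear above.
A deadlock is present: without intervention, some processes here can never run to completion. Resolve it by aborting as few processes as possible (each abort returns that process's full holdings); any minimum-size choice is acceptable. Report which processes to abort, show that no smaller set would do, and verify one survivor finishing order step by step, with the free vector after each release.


Minimum abort set: J1 and J6.
Key observation: J9 could never have finished before the abort; with (4, 2, 3) returned by J1 and J6, it fits at step 4.
No one abort is enough; case by case: J1 alone leaves J9 blocked (short on R3); J4 alone leaves J1 blocked (short on R3); J9 alone leaves J1 blocked (short on R3); J2 alone leaves J1 blocked (short on R3); J6 alone leaves J1 blocked (short on R3); J8 alone leaves J1 blocked (short on R3).
One survivor order: J8, J4, J2, J9. Step-by-step check (post-abort pool first):
  pool = (5, 5, 3)
  J8 needs (0, 4, 3) <= (5, 5, 3) -> finishes; pool += (2, 3, 2) = (7, 8, 5)
  J4 needs (1, 1, 0) <= (7, 8, 5) -> finishes; pool += (0, 3, 3) = (7, 11, 8)
  J2 needs (3, 9, 5) <= (7, 11, 8) -> finishes; pool += (0, 0, 1) = (7, 11, 9)
  J9 needs (2, 11, 3) <= (7, 11, 9) -> finishes; pool += (2, 1, 3) = (9, 12, 12)


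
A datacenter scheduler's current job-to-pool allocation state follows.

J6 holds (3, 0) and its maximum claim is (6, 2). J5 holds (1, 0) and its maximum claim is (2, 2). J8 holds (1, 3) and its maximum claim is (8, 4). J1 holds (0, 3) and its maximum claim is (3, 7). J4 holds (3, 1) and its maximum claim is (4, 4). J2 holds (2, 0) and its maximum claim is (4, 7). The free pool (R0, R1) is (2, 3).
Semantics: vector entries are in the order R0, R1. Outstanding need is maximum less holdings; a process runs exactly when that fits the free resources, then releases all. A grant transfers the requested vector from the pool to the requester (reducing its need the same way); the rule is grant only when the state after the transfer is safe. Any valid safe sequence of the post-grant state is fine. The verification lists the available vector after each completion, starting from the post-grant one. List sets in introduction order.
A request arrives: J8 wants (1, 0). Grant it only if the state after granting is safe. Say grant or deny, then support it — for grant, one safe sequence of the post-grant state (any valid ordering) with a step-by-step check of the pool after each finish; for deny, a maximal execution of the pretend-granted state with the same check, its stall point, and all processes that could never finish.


GRANT: granting preserves safety; a valid post-grant sequence is J4, J5, J6, J1, J8, J2.
Key observation: the transfer keeps a workable pool ((1, 3)); J4 starts the safe sequence.
Verifying the post-grant state step by step:
  pool = (1, 3)
  J4 needs (1, 3) <= (1, 3) -> finishes; pool += (3, 1) = (4, 4)
  J5 needs (1, 2) <= (4, 4) -> finishes; pool += (1, 0) = (5, 4)
  J6 needs (3, 2) <= (5, 4) -> finishes; pool += (3, 0) = (8, 4)
  J1 needs (3, 4) <= (8, 4) -> finishes; pool += (0, 3) = (8, 7)
  J8 needs (6, 1) <= (8, 7) -> finishes; pool += (2, 3) = (10, 10)
  J2 needs (2, 7) <= (10, 10) -> finishes; pool += (2, 0) = (12, 10)


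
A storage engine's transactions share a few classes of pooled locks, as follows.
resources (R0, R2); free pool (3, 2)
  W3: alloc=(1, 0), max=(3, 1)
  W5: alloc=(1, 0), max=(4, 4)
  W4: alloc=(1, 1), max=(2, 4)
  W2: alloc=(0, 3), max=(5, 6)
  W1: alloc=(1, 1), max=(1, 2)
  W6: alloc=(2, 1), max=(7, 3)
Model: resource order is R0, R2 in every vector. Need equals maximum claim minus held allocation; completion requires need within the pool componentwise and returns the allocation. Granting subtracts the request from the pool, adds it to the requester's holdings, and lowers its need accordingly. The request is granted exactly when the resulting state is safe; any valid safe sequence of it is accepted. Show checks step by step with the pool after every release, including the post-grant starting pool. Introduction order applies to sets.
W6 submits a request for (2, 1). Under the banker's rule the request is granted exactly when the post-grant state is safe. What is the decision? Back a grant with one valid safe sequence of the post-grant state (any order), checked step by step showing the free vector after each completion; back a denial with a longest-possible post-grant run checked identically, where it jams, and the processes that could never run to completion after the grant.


GRANT — the state after the grant stays safe, e.g. via W1, W3, W6, W4, W5, W2.
Key observation: after the grant the pool drops to (1, 1), which still lets W1 finish first and unwind the rest.
Check on the post-grant state, step by step:
  pool = (1, 1)
  W1 needs (0, 1) <= (1, 1) -> finishes; pool += (1, 1) = (2, 2)
  W3 needs (2, 1) <= (2, 2) -> finishes; pool += (1, 0) = (3, 2)
  W6 needs (3, 1) <= (3, 2) -> finishes; pool += (4, 2) = (7, 4)
  W4 needs (1, 3) <= (7, 4) -> finishes; pool += (1, 1) = (8, 5)
  W5 needs (3, 4) <= (8, 5) -> finishes; pool += (1, 0) = (9, 5)
  W2 needs (5, 3) <= (9, 5) -> finishes; pool += (0, 3) = (9, 8)


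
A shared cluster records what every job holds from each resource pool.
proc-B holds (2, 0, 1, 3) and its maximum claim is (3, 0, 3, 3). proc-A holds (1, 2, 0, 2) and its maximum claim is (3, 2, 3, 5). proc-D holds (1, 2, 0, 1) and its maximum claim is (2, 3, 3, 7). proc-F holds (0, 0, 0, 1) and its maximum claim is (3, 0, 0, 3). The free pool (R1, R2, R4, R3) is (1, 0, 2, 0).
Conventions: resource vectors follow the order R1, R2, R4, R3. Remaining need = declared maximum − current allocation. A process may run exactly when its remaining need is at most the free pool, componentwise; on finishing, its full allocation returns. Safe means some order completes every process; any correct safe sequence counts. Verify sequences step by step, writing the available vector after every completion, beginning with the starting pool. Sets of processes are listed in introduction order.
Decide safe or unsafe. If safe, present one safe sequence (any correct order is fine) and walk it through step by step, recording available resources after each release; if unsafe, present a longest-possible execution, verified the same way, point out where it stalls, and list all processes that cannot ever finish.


SAFE — a valid safe sequence is proc-B, proc-A, proc-F, proc-D.
Key observation: proc-B marks the first exact bind of the order: its need (1, 0, 2, 0) fits the free (1, 0, 2, 0) with zero slack on a requested resource.
Check, step by step:
  pool = (1, 0, 2, 0)
  proc-B: need (1, 0, 2, 0) fits (1, 0, 2, 0); releases (2, 0, 1, 3), pool now (3, 0, 3, 3)
  proc-A: need (2, 0, 3, 3) fits (3, 0, 3, 3); releases (1, 2, 0, 2), pool now (4, 2, 3, 5)
  proc-F: need (3, 0, 0, 2) fits (4, 2, 3, 5); releases (0, 0, 0, 1), pool now (4, 2, 3, 6)
  proc-D: need (1, 1, 3, 6) fits (4, 2, 3, 6); releases (1, 2, 0, 1), pool now (5, 4, 3, 7)


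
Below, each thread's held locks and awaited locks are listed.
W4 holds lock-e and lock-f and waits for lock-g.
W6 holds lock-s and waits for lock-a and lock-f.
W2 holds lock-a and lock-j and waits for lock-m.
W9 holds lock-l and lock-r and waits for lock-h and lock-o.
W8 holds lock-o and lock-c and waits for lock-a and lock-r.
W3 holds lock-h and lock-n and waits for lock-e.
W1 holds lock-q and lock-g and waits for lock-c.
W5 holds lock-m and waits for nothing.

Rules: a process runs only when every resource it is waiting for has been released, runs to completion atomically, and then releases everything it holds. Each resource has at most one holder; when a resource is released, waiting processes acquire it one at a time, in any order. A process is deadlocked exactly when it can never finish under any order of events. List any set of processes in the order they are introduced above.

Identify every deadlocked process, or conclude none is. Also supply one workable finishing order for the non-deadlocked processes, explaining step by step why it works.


Deadlocked: W4, W6, W9, W8, W3 and W1.
Key observation: the cycle W8 -> W9 -> W8 can never break — each member waits on the next; W4, W3 and W1 are caught in further circular waits and W6 waits into the deadlock from upstream.
The rest can finish in the order W5, W2.
Verifying each step:
  W5 waits on nothing -> runs at once and releases lock-m
  W2: everything it awaited (lock-m) is free; runs, freeing lock-a and lock-j


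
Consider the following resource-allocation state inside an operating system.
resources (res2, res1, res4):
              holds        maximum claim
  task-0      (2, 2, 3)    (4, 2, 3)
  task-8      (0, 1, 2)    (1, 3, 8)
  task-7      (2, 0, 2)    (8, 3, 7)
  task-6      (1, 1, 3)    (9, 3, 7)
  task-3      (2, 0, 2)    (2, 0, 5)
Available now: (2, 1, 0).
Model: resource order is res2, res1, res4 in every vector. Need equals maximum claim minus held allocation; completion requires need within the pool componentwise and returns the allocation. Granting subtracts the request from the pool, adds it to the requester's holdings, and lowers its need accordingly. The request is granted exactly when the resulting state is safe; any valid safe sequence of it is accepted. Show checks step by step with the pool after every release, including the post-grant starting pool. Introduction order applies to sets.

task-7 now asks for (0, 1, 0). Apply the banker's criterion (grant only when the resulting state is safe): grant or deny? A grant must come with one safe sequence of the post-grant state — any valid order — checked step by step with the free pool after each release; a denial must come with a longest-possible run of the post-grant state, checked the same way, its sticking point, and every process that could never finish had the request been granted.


GRANT. The post-grant state is safe; one safe sequence: task-0, task-3, task-7, task-8, task-6.
Key observation: granting shrinks the pool to (2, 0, 0), yet task-0 still fits and the chain goes through.
Verifying the post-grant state step by step:
  pool = (2, 0, 0)
  task-0: need (2, 0, 0) fits (2, 0, 0); releases (2, 2, 3), pool now (4, 2, 3)
  task-3: need (0, 0, 3) fits (4, 2, 3); releases (2, 0, 2), pool now (6, 2, 5)
  task-7: need (6, 2, 5) fits (6, 2, 5); releases (2, 1, 2), pool now (8, 3, 7)
  task-8: need (1, 2, 6) fits (8, 3, 7); releases (0, 1, 2), pool now (8, 4, 9)
  task-6: need (8, 2, 4) fits (8, 4, 9); releases (1, 1, 3), pool now (9, 5, 12)


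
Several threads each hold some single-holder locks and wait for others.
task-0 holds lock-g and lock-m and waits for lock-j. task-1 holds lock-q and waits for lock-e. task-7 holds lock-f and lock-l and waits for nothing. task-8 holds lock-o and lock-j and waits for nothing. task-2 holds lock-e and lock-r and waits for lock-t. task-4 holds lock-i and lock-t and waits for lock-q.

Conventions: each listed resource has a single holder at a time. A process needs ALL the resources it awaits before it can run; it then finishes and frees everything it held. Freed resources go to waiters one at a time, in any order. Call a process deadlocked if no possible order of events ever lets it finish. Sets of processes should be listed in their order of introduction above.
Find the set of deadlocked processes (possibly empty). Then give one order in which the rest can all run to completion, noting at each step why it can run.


The deadlocked set is task-1, task-2 and task-4.
Key observation: the waits loop around task-1 -> task-2 -> task-4 -> task-1 with no way out; no other process is dragged down with it.
One completion order for the rest: task-7, task-8, task-0.
Walking it through:
  task-7: no waits; runs immediately, freeing lock-f and lock-l
  task-8: no waits; runs immediately, freeing lock-o and lock-j
  task-0 waits on lock-j — all released -> runs and releases lock-g and lock-m


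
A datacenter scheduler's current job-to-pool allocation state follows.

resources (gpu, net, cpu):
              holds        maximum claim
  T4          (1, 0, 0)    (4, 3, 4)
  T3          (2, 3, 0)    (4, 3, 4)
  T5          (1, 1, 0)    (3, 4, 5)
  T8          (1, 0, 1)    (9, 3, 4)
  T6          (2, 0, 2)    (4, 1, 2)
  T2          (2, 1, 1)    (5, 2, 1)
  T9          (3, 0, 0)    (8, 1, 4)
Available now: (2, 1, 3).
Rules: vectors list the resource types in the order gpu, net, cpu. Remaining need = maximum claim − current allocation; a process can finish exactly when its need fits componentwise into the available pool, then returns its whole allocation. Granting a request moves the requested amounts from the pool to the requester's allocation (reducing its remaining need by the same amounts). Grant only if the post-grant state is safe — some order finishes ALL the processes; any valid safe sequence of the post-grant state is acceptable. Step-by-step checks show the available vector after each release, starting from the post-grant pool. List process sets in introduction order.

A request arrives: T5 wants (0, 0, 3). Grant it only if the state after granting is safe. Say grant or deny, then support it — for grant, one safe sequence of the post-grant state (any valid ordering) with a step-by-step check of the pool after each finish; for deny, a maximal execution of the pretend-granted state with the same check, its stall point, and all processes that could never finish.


DENY — the pretend-granted state is unsafe.
Key observation: after T6, T2 the pool peaks at (6, 2, 3), and each blocked process is short somewhere: T4 on net, cpu; T3 on cpu; T5 on net; T8 on gpu, net; T9 on cpu.
Pretend the grant happened; the run T6, T2 goes as far as possible. Check, step by step:
  pool = (2, 1, 0)
  T6 needs (2, 1, 0) <= (2, 1, 0) -> finishes; pool += (2, 0, 2) = (4, 1, 2)
  T2 needs (3, 1, 0) <= (4, 1, 2) -> finishes; pool += (2, 1, 1) = (6, 2, 3)
  blocked: T4 wants (3, 3, 4), pool (6, 2, 3) — not enough net and cpu
  blocked: T3 wants (2, 0, 4), pool (6, 2, 3) — not enough cpu
  blocked: T5 wants (2, 3, 2), pool (6, 2, 3) — not enough net
  blocked: T8 wants (8, 3, 3), pool (6, 2, 3) — not enough gpu and net
  blocked: T9 wants (5, 1, 4), pool (6, 2, 3) — not enough cpu
Processes that could never finish after the grant: T4, T3, T5, T8 and T9.


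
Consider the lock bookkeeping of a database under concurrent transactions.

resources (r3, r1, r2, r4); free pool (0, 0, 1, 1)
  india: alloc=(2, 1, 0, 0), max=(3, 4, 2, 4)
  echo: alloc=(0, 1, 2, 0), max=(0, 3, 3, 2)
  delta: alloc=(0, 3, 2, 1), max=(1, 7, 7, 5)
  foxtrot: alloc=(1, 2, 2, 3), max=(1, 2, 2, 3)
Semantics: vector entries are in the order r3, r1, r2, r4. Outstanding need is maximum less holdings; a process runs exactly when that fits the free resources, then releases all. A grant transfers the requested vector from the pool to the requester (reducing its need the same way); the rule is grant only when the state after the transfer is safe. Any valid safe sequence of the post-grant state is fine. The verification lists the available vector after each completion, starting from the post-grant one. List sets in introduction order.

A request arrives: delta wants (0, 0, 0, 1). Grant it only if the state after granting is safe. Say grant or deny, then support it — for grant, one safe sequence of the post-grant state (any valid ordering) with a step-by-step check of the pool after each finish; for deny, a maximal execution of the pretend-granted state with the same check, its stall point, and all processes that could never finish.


DENY — the pretend-granted state is unsafe.
Key observation: after foxtrot, echo the pool peaks at (1, 3, 5, 3), and each blocked process is short somewhere: india on r4; delta on r1.
Pretend the grant happened; the run foxtrot, echo goes as far as possible. Check, step by step:
  pool = (0, 0, 1, 0)
  foxtrot: need (0, 0, 0, 0) fits (0, 0, 1, 0); releases (1, 2, 2, 3), pool now (1, 2, 3, 3)
  echo: need (0, 2, 1, 2) fits (1, 2, 3, 3); releases (0, 1, 2, 0), pool now (1, 3, 5, 3)
  india cannot run: need (1, 3, 2, 4) vs free (1, 3, 5, 3) (insufficient r4)
  delta cannot run: need (1, 4, 5, 3) vs free (1, 3, 5, 3) (insufficient r1)
Had the request been granted, india and delta could never finish.


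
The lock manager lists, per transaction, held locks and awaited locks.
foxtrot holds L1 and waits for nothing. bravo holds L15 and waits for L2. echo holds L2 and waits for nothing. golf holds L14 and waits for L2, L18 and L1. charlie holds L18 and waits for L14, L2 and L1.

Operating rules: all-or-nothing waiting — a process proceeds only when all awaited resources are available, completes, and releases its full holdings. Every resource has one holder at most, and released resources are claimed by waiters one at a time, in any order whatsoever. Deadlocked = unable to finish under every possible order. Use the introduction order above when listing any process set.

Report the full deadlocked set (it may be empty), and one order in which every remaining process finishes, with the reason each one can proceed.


Deadlocked: golf and charlie.
Key observation: nobody on the ring golf -> charlie -> golf can start until another member finishes, which never happens; no other process is dragged down with it.
The rest can finish in the order foxtrot, echo, bravo.
Check, step by step:
  foxtrot: no waits; runs immediately, freeing L1
  echo: no waits; runs immediately, freeing L2
  bravo waits on L2 — all released -> runs and releases L15


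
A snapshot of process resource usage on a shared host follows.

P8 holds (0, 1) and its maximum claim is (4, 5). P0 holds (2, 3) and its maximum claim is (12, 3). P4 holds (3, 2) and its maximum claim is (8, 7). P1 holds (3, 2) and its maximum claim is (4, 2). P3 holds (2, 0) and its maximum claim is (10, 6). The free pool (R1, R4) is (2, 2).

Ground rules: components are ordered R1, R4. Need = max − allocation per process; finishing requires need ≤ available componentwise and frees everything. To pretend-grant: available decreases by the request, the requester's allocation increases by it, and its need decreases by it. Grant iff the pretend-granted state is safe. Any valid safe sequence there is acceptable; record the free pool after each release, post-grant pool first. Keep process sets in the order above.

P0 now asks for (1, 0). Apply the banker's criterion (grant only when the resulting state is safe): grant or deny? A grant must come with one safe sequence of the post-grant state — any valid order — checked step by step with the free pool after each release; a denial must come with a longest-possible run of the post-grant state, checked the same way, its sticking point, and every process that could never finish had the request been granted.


DENY. Granting would leave the state unsafe.
Key observation: once P1, P8 finish, the pool peaks at (4, 5) — and every remaining process still needs more R1 than that.
On the post-grant state, P1, P8 is a maximal run — nothing extends it. Check, step by step:
  pool = (1, 2)
  P1: need (1, 0) fits (1, 2); releases (3, 2), pool now (4, 4)
  P8: need (4, 4) fits (4, 4); releases (0, 1), pool now (4, 5)
  P0 cannot run: need (9, 0) vs free (4, 5) (insufficient R1)
  P4 cannot run: need (5, 5) vs free (4, 5) (insufficient R1)
  P3 cannot run: need (8, 6) vs free (4, 5) (insufficient R1 and R4)
Had the request been granted, P0, P4 and P3 could never finish.


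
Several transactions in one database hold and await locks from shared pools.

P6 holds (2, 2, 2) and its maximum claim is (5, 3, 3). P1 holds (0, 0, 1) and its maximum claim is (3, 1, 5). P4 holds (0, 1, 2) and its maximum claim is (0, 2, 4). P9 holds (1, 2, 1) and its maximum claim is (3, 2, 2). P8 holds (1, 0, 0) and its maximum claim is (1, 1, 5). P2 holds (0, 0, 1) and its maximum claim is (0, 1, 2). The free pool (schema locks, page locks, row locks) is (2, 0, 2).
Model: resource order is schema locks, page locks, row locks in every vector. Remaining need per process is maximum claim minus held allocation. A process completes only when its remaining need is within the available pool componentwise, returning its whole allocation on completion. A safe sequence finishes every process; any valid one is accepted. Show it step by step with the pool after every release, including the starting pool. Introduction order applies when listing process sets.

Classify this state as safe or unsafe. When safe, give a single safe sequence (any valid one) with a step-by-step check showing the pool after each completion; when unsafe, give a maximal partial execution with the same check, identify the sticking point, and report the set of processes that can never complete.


SAFE. One safe sequence: P9, P6, P8, P4, P2, P1.
Key observation: reading the order forward, P9 is the first process whose need (2, 0, 1) meets the free pool (2, 0, 2) exactly on a resource it requests.
Step-by-step check:
  pool = (2, 0, 2)
  P9: need (2, 0, 1) fits (2, 0, 2); releases (1, 2, 1), pool now (3, 2, 3)
  P6: need (3, 1, 1) fits (3, 2, 3); releases (2, 2, 2), pool now (5, 4, 5)
  P8: need (0, 1, 5) fits (5, 4, 5); releases (1, 0, 0), pool now (6, 4, 5)
  P4: need (0, 1, 2) fits (6, 4, 5); releases (0, 1, 2), pool now (6, 5, 7)
  P2: need (0, 1, 1) fits (6, 5, 7); releases (0, 0, 1), pool now (6, 5, 8)
  P1: need (3, 1, 4) fits (6, 5, 8); releases (0, 0, 1), pool now (6, 5, 9)


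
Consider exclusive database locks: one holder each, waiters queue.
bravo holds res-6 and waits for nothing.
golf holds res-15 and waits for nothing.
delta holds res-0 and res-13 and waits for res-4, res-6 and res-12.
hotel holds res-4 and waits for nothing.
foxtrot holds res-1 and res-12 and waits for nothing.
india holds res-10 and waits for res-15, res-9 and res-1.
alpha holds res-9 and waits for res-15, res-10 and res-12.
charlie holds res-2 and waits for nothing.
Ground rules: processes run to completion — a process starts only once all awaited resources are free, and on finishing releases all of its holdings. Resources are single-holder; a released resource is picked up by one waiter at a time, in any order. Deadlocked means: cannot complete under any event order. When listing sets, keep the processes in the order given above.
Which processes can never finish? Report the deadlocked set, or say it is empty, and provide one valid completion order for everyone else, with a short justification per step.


The deadlocked set is india and alpha.
Key observation: india -> alpha -> india is a circular wait — nothing in it can go first; no other process is dragged down with it.
One completion order for the rest: golf, bravo, foxtrot, charlie, hotel, delta.
Step-by-step check:
  golf: no waits; runs immediately, freeing res-15
  bravo: no waits; runs immediately, freeing res-6
  foxtrot: no waits; runs immediately, freeing res-1 and res-12
  charlie: no waits; runs immediately, freeing res-2
  hotel: no waits; runs immediately, freeing res-4
  run delta (all its waits — res-4, res-6 and res-12 — are resolved); releases res-0 and res-13


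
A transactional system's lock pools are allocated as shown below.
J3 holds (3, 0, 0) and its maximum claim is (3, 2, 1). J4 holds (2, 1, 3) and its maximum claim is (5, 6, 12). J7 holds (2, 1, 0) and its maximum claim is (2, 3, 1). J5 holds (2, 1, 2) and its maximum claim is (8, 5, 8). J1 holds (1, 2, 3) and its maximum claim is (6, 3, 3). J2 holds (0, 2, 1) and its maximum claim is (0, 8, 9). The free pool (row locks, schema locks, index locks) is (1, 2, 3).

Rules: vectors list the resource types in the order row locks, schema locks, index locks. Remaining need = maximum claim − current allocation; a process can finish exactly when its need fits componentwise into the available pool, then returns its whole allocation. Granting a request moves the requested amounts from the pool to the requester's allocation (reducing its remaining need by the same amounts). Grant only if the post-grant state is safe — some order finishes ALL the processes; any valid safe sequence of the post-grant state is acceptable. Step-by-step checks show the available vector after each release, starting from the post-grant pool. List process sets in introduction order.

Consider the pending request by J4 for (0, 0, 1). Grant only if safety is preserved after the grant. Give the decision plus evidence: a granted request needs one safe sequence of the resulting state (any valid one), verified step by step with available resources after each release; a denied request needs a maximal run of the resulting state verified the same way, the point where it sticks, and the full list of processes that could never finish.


DENY: after the grant no complete ordering would exist.
Key observation: index locks is the bottleneck — with J7, J3, J1 done the pool holds (7, 5, 5), short of every remaining need.
Pretend the grant happened; the run J7, J3, J1 goes as far as possible. Step-by-step check:
  pool = (1, 2, 2)
  run J7 (needs (0, 2, 1), free (1, 2, 2)); after release of (2, 1, 0) the pool is (3, 3, 2)
  run J3 (needs (0, 2, 1), free (3, 3, 2)); after release of (3, 0, 0) the pool is (6, 3, 2)
  run J1 (needs (5, 1, 0), free (6, 3, 2)); after release of (1, 2, 3) the pool is (7, 5, 5)
  J4 cannot run: need (3, 5, 8) vs free (7, 5, 5) (insufficient index locks)
  J5 cannot run: need (6, 4, 6) vs free (7, 5, 5) (insufficient index locks)
  J2 cannot run: need (0, 6, 8) vs free (7, 5, 5) (insufficient schema locks and index locks)
Post-grant, the permanently blocked set is J4, J5 and J2.


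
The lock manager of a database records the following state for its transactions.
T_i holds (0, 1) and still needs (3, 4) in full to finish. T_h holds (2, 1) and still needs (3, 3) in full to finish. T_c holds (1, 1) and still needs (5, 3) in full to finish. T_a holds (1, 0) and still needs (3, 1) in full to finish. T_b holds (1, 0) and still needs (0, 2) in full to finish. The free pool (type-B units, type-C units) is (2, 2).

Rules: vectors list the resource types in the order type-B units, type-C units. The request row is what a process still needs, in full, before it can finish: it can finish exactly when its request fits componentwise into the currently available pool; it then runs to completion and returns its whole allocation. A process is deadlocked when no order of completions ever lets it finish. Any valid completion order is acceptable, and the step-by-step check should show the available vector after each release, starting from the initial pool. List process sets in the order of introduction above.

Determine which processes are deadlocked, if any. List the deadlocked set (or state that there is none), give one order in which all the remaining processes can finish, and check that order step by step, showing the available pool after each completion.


Deadlocked set: T_i, T_h and T_c.
Key observation: no order helps: past T_b, T_a, the free pool tops out at (4, 2), below what each blocked process needs in type-C units.
The rest can finish in the order T_b, T_a. Check, step by step:
  pool = (2, 2)
  T_b needs (0, 2) <= (2, 2) -> finishes; pool += (1, 0) = (3, 2)
  T_a needs (3, 1) <= (3, 2) -> finishes; pool += (1, 0) = (4, 2)
The blocked processes can never fit:
  blocked: T_i wants (3, 4), pool (4, 2) — not enough type-C units
  blocked: T_h wants (3, 3), pool (4, 2) — not enough type-C units
  blocked: T_c wants (5, 3), pool (4, 2) — not enough type-B units and type-C units


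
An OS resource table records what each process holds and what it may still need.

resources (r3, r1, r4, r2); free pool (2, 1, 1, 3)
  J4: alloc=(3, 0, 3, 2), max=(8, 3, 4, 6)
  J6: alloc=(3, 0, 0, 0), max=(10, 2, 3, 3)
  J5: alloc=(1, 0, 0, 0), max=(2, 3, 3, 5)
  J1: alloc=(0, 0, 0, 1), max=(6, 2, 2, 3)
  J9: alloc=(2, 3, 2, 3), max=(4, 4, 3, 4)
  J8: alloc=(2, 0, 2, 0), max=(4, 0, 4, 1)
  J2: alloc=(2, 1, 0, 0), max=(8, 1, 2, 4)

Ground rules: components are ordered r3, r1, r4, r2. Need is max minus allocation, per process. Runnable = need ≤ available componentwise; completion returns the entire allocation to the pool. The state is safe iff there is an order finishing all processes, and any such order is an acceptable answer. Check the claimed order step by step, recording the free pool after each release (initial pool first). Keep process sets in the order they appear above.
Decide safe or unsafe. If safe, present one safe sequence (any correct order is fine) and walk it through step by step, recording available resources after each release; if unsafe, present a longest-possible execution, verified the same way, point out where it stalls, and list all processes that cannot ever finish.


SAFE. One safe sequence: J9, J8, J2, J6, J5, J1, J4.
Key observation: J9 marks the first exact bind of the order: its need (2, 1, 1, 1) fits the free (2, 1, 1, 3) with zero slack on a requested resource.
Step-by-step check:
  pool = (2, 1, 1, 3)
  J9 needs (2, 1, 1, 1) <= (2, 1, 1, 3) -> finishes; pool += (2, 3, 2, 3) = (4, 4, 3, 6)
  J8 needs (2, 0, 2, 1) <= (4, 4, 3, 6) -> finishes; pool += (2, 0, 2, 0) = (6, 4, 5, 6)
  J2 needs (6, 0, 2, 4) <= (6, 4, 5, 6) -> finishes; pool += (2, 1, 0, 0) = (8, 5, 5, 6)
  J6 needs (7, 2, 3, 3) <= (8, 5, 5, 6) -> finishes; pool += (3, 0, 0, 0) = (11, 5, 5, 6)
  J5 needs (1, 3, 3, 5) <= (11, 5, 5, 6) -> finishes; pool += (1, 0, 0, 0) = (12, 5, 5, 6)
  J1 needs (6, 2, 2, 2) <= (12, 5, 5, 6) -> finishes; pool += (0, 0, 0, 1) = (12, 5, 5, 7)
  J4 needs (5, 3, 1, 4) <= (12, 5, 5, 7) -> finishes; pool += (3, 0, 3, 2) = (15, 5, 8, 9)


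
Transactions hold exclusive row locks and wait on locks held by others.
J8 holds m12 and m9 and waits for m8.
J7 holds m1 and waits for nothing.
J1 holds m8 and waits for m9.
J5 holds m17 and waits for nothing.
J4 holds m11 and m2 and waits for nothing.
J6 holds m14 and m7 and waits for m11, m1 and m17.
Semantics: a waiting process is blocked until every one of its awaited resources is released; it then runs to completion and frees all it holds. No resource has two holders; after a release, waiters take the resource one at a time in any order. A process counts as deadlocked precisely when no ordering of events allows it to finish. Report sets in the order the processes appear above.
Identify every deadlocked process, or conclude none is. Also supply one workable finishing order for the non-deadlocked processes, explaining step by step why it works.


Deadlocked: J8 and J1.
Key observation: nobody on the ring J8 -> J1 -> J8 can start until another member finishes, which never happens; no other process is dragged down with it.
A valid finishing order for the others: J5, J4, J7, J6.
Check, step by step:
  run J5 (it waits on nothing); releases m17
  run J4 (it waits on nothing); releases m11 and m2
  run J7 (it waits on nothing); releases m1
  run J6 (all its waits — m11, m1 and m17 — are resolved); releases m14 and m7


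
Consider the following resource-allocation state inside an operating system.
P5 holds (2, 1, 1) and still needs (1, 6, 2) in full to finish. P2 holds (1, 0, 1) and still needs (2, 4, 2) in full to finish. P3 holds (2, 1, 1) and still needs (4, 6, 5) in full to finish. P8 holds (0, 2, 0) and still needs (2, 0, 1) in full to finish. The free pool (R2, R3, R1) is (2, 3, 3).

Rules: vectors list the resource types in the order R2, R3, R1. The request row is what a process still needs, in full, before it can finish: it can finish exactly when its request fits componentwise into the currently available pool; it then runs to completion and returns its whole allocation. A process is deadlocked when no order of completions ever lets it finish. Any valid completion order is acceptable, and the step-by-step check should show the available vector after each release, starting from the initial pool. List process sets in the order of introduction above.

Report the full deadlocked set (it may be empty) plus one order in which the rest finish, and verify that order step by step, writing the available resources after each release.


Deadlocked set: P5 and P3.
Key observation: after P8, P2 complete, (3, 5, 4) is the best the pool ever gets, yet each leftover process wants more R3.
The rest can finish in the order P8, P2. Step-by-step check:
  pool = (2, 3, 3)
  P8 needs (2, 0, 1) <= (2, 3, 3) -> finishes; pool += (0, 2, 0) = (2, 5, 3)
  P2 needs (2, 4, 2) <= (2, 5, 3) -> finishes; pool += (1, 0, 1) = (3, 5, 4)
The stuck group stays short no matter what:
  P5 cannot run: need (1, 6, 2) vs free (3, 5, 4) (insufficient R3)
  P3 cannot run: need (4, 6, 5) vs free (3, 5, 4) (insufficient R2, R3 and R1)


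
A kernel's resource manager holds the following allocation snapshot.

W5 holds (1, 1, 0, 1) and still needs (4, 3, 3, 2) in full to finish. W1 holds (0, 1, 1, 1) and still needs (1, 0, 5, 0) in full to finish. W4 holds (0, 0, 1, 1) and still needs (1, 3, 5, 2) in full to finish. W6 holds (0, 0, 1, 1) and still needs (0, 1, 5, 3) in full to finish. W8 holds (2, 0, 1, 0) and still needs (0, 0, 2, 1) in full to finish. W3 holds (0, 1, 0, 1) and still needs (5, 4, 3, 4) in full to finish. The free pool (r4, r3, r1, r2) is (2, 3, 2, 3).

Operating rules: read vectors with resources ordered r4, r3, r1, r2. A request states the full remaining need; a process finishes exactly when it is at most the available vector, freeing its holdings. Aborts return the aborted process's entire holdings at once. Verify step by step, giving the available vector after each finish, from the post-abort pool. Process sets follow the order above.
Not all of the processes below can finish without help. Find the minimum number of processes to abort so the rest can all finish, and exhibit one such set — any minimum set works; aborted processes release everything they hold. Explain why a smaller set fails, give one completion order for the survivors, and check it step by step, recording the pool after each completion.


The answer: abort W1 and W4.
Key observation: no ordering could ever have run W6 before the abort of W1 and W4; with (0, 1, 2, 2) back in the pool it fits at step 2.
Minimality, checking each single-abort alternative: W5 alone leaves W1 blocked (short on r1); W1 alone leaves W4 blocked (short on r1); W4 alone leaves W1 blocked (short on r1); W6 alone leaves W1 blocked (short on r1); W8 alone leaves W1 blocked (short on r1); W3 alone leaves W1 blocked (short on r1).
The survivors complete as W8, W6, W5, W3. Walking it through (starting from the post-abort pool):
  pool = (2, 4, 4, 5)
  W8: need (0, 0, 2, 1) fits (2, 4, 4, 5); releases (2, 0, 1, 0), pool now (4, 4, 5, 5)
  W6: need (0, 1, 5, 3) fits (4, 4, 5, 5); releases (0, 0, 1, 1), pool now (4, 4, 6, 6)
  W5: need (4, 3, 3, 2) fits (4, 4, 6, 6); releases (1, 1, 0, 1), pool now (5, 5, 6, 7)
  W3: need (5, 4, 3, 4) fits (5, 5, 6, 7); releases (0, 1, 0, 1), pool now (5, 6, 6, 8)


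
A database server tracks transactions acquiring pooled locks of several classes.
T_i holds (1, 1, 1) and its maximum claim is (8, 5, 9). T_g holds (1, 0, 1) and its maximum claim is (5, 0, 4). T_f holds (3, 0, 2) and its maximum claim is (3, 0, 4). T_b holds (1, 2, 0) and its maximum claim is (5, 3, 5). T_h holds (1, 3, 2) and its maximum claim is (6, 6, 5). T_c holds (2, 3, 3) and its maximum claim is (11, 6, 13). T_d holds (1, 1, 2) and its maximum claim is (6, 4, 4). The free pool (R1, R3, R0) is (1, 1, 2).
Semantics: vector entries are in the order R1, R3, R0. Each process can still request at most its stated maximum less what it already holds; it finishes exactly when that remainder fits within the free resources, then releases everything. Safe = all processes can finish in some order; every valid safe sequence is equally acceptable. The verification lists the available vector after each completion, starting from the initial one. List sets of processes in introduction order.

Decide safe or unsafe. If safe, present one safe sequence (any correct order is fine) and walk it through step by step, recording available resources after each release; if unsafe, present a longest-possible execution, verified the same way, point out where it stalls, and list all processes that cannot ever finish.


SAFE. One safe sequence: T_f, T_g, T_b, T_d, T_h, T_i, T_c.
Key observation: the order's first zero-slack moment is T_f ((0, 0, 2) needed, (1, 1, 2) free — a requested resource with nothing to spare).
Walking it through:
  pool = (1, 1, 2)
  T_f needs (0, 0, 2) <= (1, 1, 2) -> finishes; pool += (3, 0, 2) = (4, 1, 4)
  T_g needs (4, 0, 3) <= (4, 1, 4) -> finishes; pool += (1, 0, 1) = (5, 1, 5)
  T_b needs (4, 1, 5) <= (5, 1, 5) -> finishes; pool += (1, 2, 0) = (6, 3, 5)
  T_d needs (5, 3, 2) <= (6, 3, 5) -> finishes; pool += (1, 1, 2) = (7, 4, 7)
  T_h needs (5, 3, 3) <= (7, 4, 7) -> finishes; pool += (1, 3, 2) = (8, 7, 9)
  T_i needs (7, 4, 8) <= (8, 7, 9) -> finishes; pool += (1, 1, 1) = (9, 8, 10)
  T_c needs (9, 3, 10) <= (9, 8, 10) -> finishes; pool += (2, 3, 3) = (11, 11, 13)


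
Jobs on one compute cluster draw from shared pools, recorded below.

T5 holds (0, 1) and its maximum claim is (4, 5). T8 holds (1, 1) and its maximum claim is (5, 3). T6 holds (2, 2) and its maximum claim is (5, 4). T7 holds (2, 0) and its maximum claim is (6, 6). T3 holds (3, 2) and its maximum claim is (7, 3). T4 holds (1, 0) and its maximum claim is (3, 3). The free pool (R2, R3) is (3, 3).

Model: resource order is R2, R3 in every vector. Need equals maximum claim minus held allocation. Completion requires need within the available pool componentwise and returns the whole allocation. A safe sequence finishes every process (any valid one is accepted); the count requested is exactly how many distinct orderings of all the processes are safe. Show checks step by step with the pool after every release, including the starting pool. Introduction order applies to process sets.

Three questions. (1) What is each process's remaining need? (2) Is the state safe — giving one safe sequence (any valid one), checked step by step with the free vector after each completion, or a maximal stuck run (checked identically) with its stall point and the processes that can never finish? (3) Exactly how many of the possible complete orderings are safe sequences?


(1) Need matrix, components ordered R2, R3:
  T5: (4, 4)
  T8: (4, 2)
  T6: (3, 2)
  T7: (4, 6)
  T3: (4, 1)
  T4: (2, 3)
(2) SAFE, for example via the order T6, T8, T7, T3, T5, T4.
Key observation: the order's first zero-slack moment is T6 ((3, 2) needed, (3, 3) free — a requested resource with nothing to spare).
Check, step by step:
  pool = (3, 3)
  run T6 (needs (3, 2), free (3, 3)); after release of (2, 2) the pool is (5, 5)
  run T8 (needs (4, 2), free (5, 5)); after release of (1, 1) the pool is (6, 6)
  run T7 (needs (4, 6), free (6, 6)); after release of (2, 0) the pool is (8, 6)
  run T3 (needs (4, 1), free (8, 6)); after release of (3, 2) the pool is (11, 8)
  run T5 (needs (4, 4), free (11, 8)); after release of (0, 1) the pool is (11, 9)
  run T4 (needs (2, 3), free (11, 9)); after release of (1, 0) the pool is (12, 9)
(3) Precisely 142 of the possible complete orderings are safe sequences.
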